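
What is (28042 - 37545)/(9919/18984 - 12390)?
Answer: 25772136/33600263 ≈ 0.76702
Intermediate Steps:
(28042 - 37545)/(9919/18984 - 12390) = -9503/(9919*(1/18984) - 12390) = -9503/(1417/2712 - 12390) = -9503/(-33600263/2712) = -9503*(-2712/33600263) = 25772136/33600263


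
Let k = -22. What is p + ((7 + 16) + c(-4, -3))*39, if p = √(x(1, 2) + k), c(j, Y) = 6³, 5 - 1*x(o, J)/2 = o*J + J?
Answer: 9321 + 2*I*√5 ≈ 9321.0 + 4.4721*I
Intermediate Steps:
x(o, J) = 10 - 2*J - 2*J*o (x(o, J) = 10 - 2*(o*J + J) = 10 - 2*(J*o + J) = 10 - 2*(J + J*o) = 10 + (-2*J - 2*J*o) = 10 - 2*J - 2*J*o)
c(j, Y) = 216
p = 2*I*√5 (p = √((10 - 2*2 - 2*2*1) - 22) = √((10 - 4 - 4) - 22) = √(2 - 22) = √(-20) = 2*I*√5 ≈ 4.4721*I)
p + ((7 + 16) + c(-4, -3))*39 = 2*I*√5 + ((7 + 16) + 216)*39 = 2*I*√5 + (23 + 216)*39 = 2*I*√5 + 239*39 = 2*I*√5 + 9321 = 9321 + 2*I*√5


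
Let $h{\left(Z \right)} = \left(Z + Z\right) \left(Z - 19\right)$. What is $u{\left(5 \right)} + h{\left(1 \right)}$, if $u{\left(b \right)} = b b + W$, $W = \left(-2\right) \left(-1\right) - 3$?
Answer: $-12$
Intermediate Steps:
$W = -1$ ($W = 2 - 3 = -1$)
$u{\left(b \right)} = -1 + b^{2}$ ($u{\left(b \right)} = b b - 1 = b^{2} - 1 = -1 + b^{2}$)
$h{\left(Z \right)} = 2 Z \left(-19 + Z\right)$
$u{\left(5 \right)} + h{\left(1 \right)} = \left(-1 + 5^{2}\right) + 2 \cdot 1 \left(-19 + 1\right) = \left(-1 + 25\right) + 2 \cdot 1 \left(-18\right) = 24 - 36 = -12$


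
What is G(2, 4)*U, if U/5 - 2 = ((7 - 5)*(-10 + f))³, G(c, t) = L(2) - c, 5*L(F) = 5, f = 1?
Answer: 29150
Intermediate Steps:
L(F) = 1 (L(F) = (⅕)*5 = 1)
G(c, t) = 1 - c
U = -29150 (U = 10 + 5*((7 - 5)*(-10 + 1))³ = 10 + 5*(2*(-9))³ = 10 + 5*(-18)³ = 10 + 5*(-5832) = 10 - 29160 = -29150)
G(2, 4)*U = (1 - 1*2)*(-29150) = (1 - 2)*(-29150) = -1*(-29150) = 29150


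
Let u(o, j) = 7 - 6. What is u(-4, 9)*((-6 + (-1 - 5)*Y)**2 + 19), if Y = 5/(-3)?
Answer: 35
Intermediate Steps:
Y = -5/3 (Y = 5*(-1/3) = -5/3 ≈ -1.6667)
u(o, j) = 1
u(-4, 9)*((-6 + (-1 - 5)*Y)**2 + 19) = 1*((-6 + (-1 - 5)*(-5/3))**2 + 19) = 1*((-6 - 6*(-5/3))**2 + 19) = 1*((-6 + 10)**2 + 19) = 1*(4**2 + 19) = 1*(16 + 19) = 1*35 = 35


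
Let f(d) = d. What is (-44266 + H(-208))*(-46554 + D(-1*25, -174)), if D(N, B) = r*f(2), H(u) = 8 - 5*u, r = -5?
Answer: 2012402952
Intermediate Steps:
D(N, B) = -10 (D(N, B) = -5*2 = -10)
(-44266 + H(-208))*(-46554 + D(-1*25, -174)) = (-44266 + (8 - 5*(-208)))*(-46554 - 10) = (-44266 + (8 + 1040))*(-46564) = (-44266 + 1048)*(-46564) = -43218*(-46564) = 2012402952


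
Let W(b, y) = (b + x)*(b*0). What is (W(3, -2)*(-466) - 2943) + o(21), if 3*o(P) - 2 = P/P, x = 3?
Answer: -2942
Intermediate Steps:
o(P) = 1 (o(P) = 2/3 + (P/P)/3 = 2/3 + (1/3)*1 = 2/3 + 1/3 = 1)
W(b, y) = 0 (W(b, y) = (b + 3)*(b*0) = (3 + b)*0 = 0)
(W(3, -2)*(-466) - 2943) + o(21) = (0*(-466) - 2943) + 1 = (0 - 2943) + 1 = -2943 + 1 = -2942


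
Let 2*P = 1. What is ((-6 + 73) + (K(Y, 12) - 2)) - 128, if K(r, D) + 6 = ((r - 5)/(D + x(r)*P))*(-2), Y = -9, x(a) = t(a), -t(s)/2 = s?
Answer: -203/3 ≈ -67.667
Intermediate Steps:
t(s) = -2*s
P = ½ (P = (½)*1 = ½ ≈ 0.50000)
x(a) = -2*a
K(r, D) = -6 - 2*(-5 + r)/(D - r) (K(r, D) = -6 + ((r - 5)/(D - 2*r*(½)))*(-2) = -6 + ((-5 + r)/(D - r))*(-2) = -6 - 2*(-5 + r)/(D - r))
((-6 + 73) + (K(Y, 12) - 2)) - 128 = ((-6 + 73) + (2*(5 - 3*12 + 2*(-9))/(12 - 1*(-9)) - 2)) - 128 = (67 + (2*(5 - 36 - 18)/(12 + 9) - 2)) - 128 = (67 + (2*(-49)/21 - 2)) - 128 = (67 + (2*(1/21)*(-49) - 2)) - 128 = (67 + (-14/3 - 2)) - 128 = (67 - 20/3) - 128 = 181/3 - 128 = -203/3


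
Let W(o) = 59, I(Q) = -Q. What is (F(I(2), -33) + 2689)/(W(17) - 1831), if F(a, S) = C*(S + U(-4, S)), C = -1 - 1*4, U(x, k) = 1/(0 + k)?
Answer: -94187/58476 ≈ -1.6107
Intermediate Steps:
U(x, k) = 1/k
C = -5 (C = -1 - 4 = -5)
F(a, S) = -5*S - 5/S (F(a, S) = -5*(S + 1/S) = -5*S - 5/S)
(F(I(2), -33) + 2689)/(W(17) - 1831) = ((-5*(-33) - 5/(-33)) + 2689)/(59 - 1831) = ((165 - 5*(-1/33)) + 2689)/(-1772) = ((165 + 5/33) + 2689)*(-1/1772) = (5450/33 + 2689)*(-1/1772) = (94187/33)*(-1/1772) = -94187/58476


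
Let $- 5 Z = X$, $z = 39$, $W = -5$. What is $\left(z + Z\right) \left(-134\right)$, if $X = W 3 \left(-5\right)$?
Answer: $-3216$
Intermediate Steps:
$X = 75$ ($X = \left(-5\right) 3 \left(-5\right) = \left(-15\right) \left(-5\right) = 75$)
$Z = -15$ ($Z = \left(- \frac{1}{5}\right) 75 = -15$)
$\left(z + Z\right) \left(-134\right) = \left(39 - 15\right) \left(-134\right) = 24 \left(-134\right) = -3216$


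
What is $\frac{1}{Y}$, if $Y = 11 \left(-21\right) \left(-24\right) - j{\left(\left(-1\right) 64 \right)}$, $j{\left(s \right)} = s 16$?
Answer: $\frac{1}{6568} \approx 0.00015225$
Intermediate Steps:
$j{\left(s \right)} = 16 s$
$Y = 6568$ ($Y = 11 \left(-21\right) \left(-24\right) - 16 \left(\left(-1\right) 64\right) = \left(-231\right) \left(-24\right) - 16 \left(-64\right) = 5544 - -1024 = 5544 + 1024 = 6568$)
$\frac{1}{Y} = \frac{1}{6568}$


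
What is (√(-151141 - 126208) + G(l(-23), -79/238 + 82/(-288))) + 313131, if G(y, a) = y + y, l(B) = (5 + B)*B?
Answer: 313959 + I*√277349 ≈ 3.1396e+5 + 526.64*I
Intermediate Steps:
l(B) = B*(5 + B)
G(y, a) = 2*y
(√(-151141 - 126208) + G(l(-23), -79/238 + 82/(-288))) + 313131 = (√(-151141 - 126208) + 2*(-23*(5 - 23))) + 313131 = (√(-277349) + 2*(-23*(-18))) + 313131 = (I*√277349 + 2*414) + 313131 = (I*√277349 + 828) + 313131 = (828 + I*√277349) + 313131 = 313959 + I*√277349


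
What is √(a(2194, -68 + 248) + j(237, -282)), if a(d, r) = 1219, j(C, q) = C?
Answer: 4*√91 ≈ 38.158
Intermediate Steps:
√(a(2194, -68 + 248) + j(237, -282)) = √(1219 + 237) = √1456 = 4*√91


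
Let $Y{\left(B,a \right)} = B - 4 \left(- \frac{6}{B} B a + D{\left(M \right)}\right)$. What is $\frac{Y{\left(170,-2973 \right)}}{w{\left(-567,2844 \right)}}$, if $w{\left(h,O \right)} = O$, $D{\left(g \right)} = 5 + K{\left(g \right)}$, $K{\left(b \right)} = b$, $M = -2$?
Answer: $- \frac{35597}{1422} \approx -25.033$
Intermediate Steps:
$D{\left(g \right)} = 5 + g$
$Y{\left(B,a \right)} = -12 + B + 24 a$ ($Y{\left(B,a \right)} = B - 4 \left(- \frac{6}{B} B a + \left(5 - 2\right)\right) = B - 4 \left(- 6 a + 3\right) = B - 4 \left(3 - 6 a\right) = B + \left(-12 + 24 a\right) = -12 + B + 24 a$)
$\frac{Y{\left(170,-2973 \right)}}{w{\left(-567,2844 \right)}} = \frac{-12 + 170 + 24 \left(-2973\right)}{2844} = \left(-12 + 170 - 71352\right) \frac{1}{2844} = \left(-71194\right) \frac{1}{2844} = - \frac{35597}{1422}$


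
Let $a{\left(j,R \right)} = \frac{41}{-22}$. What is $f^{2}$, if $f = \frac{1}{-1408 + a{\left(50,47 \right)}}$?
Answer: $\frac{484}{962054289} \approx 5.0309 \cdot 10^{-7}$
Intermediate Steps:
$a{\left(j,R \right)} = - \frac{41}{22}$ ($a{\left(j,R \right)} = 41 \left(- \frac{1}{22}\right) = - \frac{41}{22}$)
$f = - \frac{22}{31017}$ ($f = \frac{1}{-1408 - \frac{41}{22}} = \frac{1}{- \frac{31017}{22}} = - \frac{22}{31017} \approx -0.00070929$)
$f^{2} = \left(- \frac{22}{31017}\right)^{2} = \frac{484}{962054289}$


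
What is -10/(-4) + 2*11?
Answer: 49/2 ≈ 24.500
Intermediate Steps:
-10/(-4) + 2*11 = -10*(-¼) + 22 = 5/2 + 22 = 49/2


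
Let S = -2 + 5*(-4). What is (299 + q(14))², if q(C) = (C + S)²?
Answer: 131769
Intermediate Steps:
S = -22 (S = -2 - 20 = -22)
q(C) = (-22 + C)² (q(C) = (C - 22)² = (-22 + C)²)
(299 + q(14))² = (299 + (-22 + 14)²)² = (299 + (-8)²)² = (299 + 64)² = 363² = 131769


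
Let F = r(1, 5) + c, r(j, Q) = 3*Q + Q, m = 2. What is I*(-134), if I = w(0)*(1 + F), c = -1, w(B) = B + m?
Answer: -5360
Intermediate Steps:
r(j, Q) = 4*Q
w(B) = 2 + B (w(B) = B + 2 = 2 + B)
F = 19 (F = 4*5 - 1 = 20 - 1 = 19)
I = 40 (I = (2 + 0)*(1 + 19) = 2*20 = 40)
I*(-134) = 40*(-134) = -5360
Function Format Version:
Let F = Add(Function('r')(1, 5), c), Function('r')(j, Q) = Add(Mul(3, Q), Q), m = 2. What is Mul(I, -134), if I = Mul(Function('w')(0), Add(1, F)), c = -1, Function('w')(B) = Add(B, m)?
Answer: -5360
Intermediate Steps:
Function('r')(j, Q) = Mul(4, Q)
Function('w')(B) = Add(2, B) (Function('w')(B) = Add(B, 2) = Add(2, B))
F = 19 (F = Add(Mul(4, 5), -1) = Add(20, -1) = 19)
I = 40 (I = Mul(Add(2, 0), Add(1, 19)) = Mul(2, 20) = 40)
Mul(I, -134) = Mul(40, -134) = -5360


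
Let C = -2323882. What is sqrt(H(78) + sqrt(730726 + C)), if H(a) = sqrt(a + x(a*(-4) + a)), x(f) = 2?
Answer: sqrt(4*sqrt(5) + 2*I*sqrt(398289)) ≈ 25.211 + 25.033*I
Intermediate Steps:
H(a) = sqrt(2 + a) (H(a) = sqrt(a + 2) = sqrt(2 + a))
sqrt(H(78) + sqrt(730726 + C)) = sqrt(sqrt(2 + 78) + sqrt(730726 - 2323882)) = sqrt(sqrt(80) + sqrt(-1593156)) = sqrt(4*sqrt(5) + 2*I*sqrt(398289))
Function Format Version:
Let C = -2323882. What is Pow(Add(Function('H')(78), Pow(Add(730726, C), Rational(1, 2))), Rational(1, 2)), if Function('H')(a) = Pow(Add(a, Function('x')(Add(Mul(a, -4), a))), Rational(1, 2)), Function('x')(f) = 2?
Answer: Pow(Add(Mul(4, Pow(5, Rational(1, 2))), Mul(2, I, Pow(398289, Rational(1, 2)))), Rational(1, 2)) ≈ Add(25.211, Mul(25.033, I))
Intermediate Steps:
Function('H')(a) = Pow(Add(2, a), Rational(1, 2)) (Function('H')(a) = Pow(Add(a, 2), Rational(1, 2)) = Pow(Add(2, a), Rational(1, 2)))
Pow(Add(Function('H')(78), Pow(Add(730726, C), Rational(1, 2))), Rational(1, 2)) = Pow(Add(Pow(Add(2, 78), Rational(1, 2)), Pow(Add(730726, -2323882), Rational(1, 2))), Rational(1, 2)) = Pow(Add(Pow(80, Rational(1, 2)), Pow(-1593156, Rational(1, 2))), Rational(1, 2)) = Pow(Add(Mul(4, Pow(5, Rational(1, 2))), Mul(2, I, Pow(398289, Rational(1, 2)))), Rational(1, 2))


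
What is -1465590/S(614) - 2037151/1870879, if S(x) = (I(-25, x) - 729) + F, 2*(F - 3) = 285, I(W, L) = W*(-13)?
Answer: 5482829900153/967244443 ≈ 5668.5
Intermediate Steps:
I(W, L) = -13*W
F = 291/2 (F = 3 + (½)*285 = 3 + 285/2 = 291/2 ≈ 145.50)
S(x) = -517/2 (S(x) = (-13*(-25) - 729) + 291/2 = (325 - 729) + 291/2 = -404 + 291/2 = -517/2)
-1465590/S(614) - 2037151/1870879 = -1465590/(-517/2) - 2037151/1870879 = -1465590*(-2/517) - 2037151*1/1870879 = 2931180/517 - 2037151/1870879 = 5482829900153/967244443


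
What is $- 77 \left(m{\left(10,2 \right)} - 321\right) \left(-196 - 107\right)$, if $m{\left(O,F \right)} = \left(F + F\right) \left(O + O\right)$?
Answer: $-5622771$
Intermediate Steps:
$m{\left(O,F \right)} = 4 F O$ ($m{\left(O,F \right)} = 2 F 2 O = 4 F O$)
$- 77 \left(m{\left(10,2 \right)} - 321\right) \left(-196 - 107\right) = - 77 \left(4 \cdot 2 \cdot 10 - 321\right) \left(-196 - 107\right) = - 77 \left(80 - 321\right) \left(-303\right) = - 77 \left(\left(-241\right) \left(-303\right)\right) = \left(-77\right) 73023 = -5622771$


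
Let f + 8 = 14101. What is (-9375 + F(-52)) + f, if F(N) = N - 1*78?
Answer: 4588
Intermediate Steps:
F(N) = -78 + N (F(N) = N - 78 = -78 + N)
f = 14093 (f = -8 + 14101 = 14093)
(-9375 + F(-52)) + f = (-9375 + (-78 - 52)) + 14093 = (-9375 - 130) + 14093 = -9505 + 14093 = 4588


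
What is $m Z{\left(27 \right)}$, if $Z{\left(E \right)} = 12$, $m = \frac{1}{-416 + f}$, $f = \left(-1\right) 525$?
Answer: $- \frac{12}{941} \approx -0.012752$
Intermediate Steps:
$f = -525$
$m = - \frac{1}{941}$ ($m = \frac{1}{-416 - 525} = \frac{1}{-941} = - \frac{1}{941} \approx -0.0010627$)
$m Z{\left(27 \right)} = \left(- \frac{1}{941}\right) 12 = - \frac{12}{941}$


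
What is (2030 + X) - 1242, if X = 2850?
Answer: 3638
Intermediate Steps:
(2030 + X) - 1242 = (2030 + 2850) - 1242 = 4880 - 1242 = 3638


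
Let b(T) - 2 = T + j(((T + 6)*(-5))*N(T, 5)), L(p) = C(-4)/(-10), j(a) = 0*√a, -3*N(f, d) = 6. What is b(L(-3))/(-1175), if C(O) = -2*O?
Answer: -6/5875 ≈ -0.0010213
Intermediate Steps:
N(f, d) = -2 (N(f, d) = -⅓*6 = -2)
j(a) = 0
L(p) = -⅘ (L(p) = -2*(-4)/(-10) = 8*(-⅒) = -⅘)
b(T) = 2 + T (b(T) = 2 + (T + 0) = 2 + T)
b(L(-3))/(-1175) = (2 - ⅘)/(-1175) = (6/5)*(-1/1175) = -6/5875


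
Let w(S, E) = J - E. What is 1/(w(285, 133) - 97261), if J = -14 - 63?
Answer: -1/97471 ≈ -1.0259e-5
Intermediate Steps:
J = -77
w(S, E) = -77 - E
1/(w(285, 133) - 97261) = 1/((-77 - 1*133) - 97261) = 1/((-77 - 133) - 97261) = 1/(-210 - 97261) = 1/(-97471) = -1/97471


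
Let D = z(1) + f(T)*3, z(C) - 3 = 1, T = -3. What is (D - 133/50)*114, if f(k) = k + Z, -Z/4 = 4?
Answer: -158631/25 ≈ -6345.2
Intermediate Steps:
z(C) = 4 (z(C) = 3 + 1 = 4)
Z = -16 (Z = -4*4 = -16)
f(k) = -16 + k (f(k) = k - 16 = -16 + k)
D = -53 (D = 4 + (-16 - 3)*3 = 4 - 19*3 = 4 - 57 = -53)
(D - 133/50)*114 = (-53 - 133/50)*114 = -2783/50*114 = -158631/25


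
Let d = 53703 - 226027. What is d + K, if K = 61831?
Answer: -110493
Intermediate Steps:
d = -172324
d + K = -172324 + 61831 = -110493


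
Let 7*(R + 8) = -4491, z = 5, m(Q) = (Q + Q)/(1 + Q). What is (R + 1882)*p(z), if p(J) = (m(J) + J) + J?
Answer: 43135/3 ≈ 14378.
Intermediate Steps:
m(Q) = 2*Q/(1 + Q) (m(Q) = (2*Q)/(1 + Q) = 2*Q/(1 + Q))
R = -4547/7 (R = -8 + (1/7)*(-4491) = -8 - 4491/7 = -4547/7 ≈ -649.57)
p(J) = 2*J + 2*J/(1 + J) (p(J) = (2*J/(1 + J) + J) + J = (J + 2*J/(1 + J)) + J = 2*J + 2*J/(1 + J))
(R + 1882)*p(z) = (-4547/7 + 1882)*(2*5*(2 + 5)/(1 + 5)) = 8627*(2*5*7/6)/7 = 8627*(2*5*(1/6)*7)/7 = (8627/7)*(35/3) = 43135/3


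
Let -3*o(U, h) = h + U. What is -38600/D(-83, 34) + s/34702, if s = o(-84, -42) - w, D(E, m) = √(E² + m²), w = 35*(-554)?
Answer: 9716/17351 - 7720*√8045/1609 ≈ -429.79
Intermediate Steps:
o(U, h) = -U/3 - h/3 (o(U, h) = -(h + U)/3 = -(U + h)/3 = -U/3 - h/3)
w = -19390
s = 19432 (s = (-⅓*(-84) - ⅓*(-42)) - 1*(-19390) = (28 + 14) + 19390 = 42 + 19390 = 19432)
-38600/D(-83, 34) + s/34702 = -38600/√((-83)² + 34²) + 19432/34702 = -38600/√(6889 + 1156) + 19432*(1/34702) = -38600*√8045/8045 + 9716/17351 = -7720*√8045/1609 + 9716/17351 = 9716/17351 - 7720*√8045/1609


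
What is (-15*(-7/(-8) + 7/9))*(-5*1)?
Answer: 2975/24 ≈ 123.96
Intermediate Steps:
(-15*(-7/(-8) + 7/9))*(-5*1) = -15*(-7*(-⅛) + 7*(⅑))*(-5) = -15*(7/8 + 7/9)*(-5) = -15*119/72*(-5) = -595/24*(-5) = 2975/24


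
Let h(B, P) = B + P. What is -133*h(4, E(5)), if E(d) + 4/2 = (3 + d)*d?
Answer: -5586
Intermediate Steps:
E(d) = -2 + d*(3 + d) (E(d) = -2 + (3 + d)*d = -2 + d*(3 + d))
-133*h(4, E(5)) = -133*(4 + (-2 + 5² + 3*5)) = -133*(4 + (-2 + 25 + 15)) = -133*(4 + 38) = -133*42 = -5586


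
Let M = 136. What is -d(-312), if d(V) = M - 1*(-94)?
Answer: -230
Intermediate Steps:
d(V) = 230 (d(V) = 136 - 1*(-94) = 136 + 94 = 230)
-d(-312) = -1*230 = -230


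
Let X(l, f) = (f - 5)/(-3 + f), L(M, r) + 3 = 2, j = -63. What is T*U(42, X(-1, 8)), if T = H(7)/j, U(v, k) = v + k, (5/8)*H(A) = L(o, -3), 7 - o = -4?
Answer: 568/525 ≈ 1.0819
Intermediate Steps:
o = 11 (o = 7 - 1*(-4) = 7 + 4 = 11)
L(M, r) = -1 (L(M, r) = -3 + 2 = -1)
X(l, f) = (-5 + f)/(-3 + f)
H(A) = -8/5 (H(A) = (8/5)*(-1) = -8/5)
U(v, k) = k + v
T = 8/315 (T = -8/5/(-63) = -8/5*(-1/63) = 8/315 ≈ 0.025397)
T*U(42, X(-1, 8)) = 8*((-5 + 8)/(-3 + 8) + 42)/315 = 8*(3/5 + 42)/315 = (8/315)*(213/5) = 568/525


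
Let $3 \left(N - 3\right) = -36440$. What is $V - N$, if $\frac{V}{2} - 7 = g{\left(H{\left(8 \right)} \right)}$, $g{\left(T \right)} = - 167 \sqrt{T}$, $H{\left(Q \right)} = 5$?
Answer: $\frac{36473}{3} - 334 \sqrt{5} \approx 11411.0$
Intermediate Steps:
$N = - \frac{36431}{3}$ ($N = 3 + \frac{1}{3} \left(-36440\right) = 3 - \frac{36440}{3} = - \frac{36431}{3} \approx -12144.0$)
$V = 14 - 334 \sqrt{5}$ ($V = 14 + 2 \left(- 167 \sqrt{5}\right) = 14 - 334 \sqrt{5} \approx -732.85$)
$V - N = \left(14 - 334 \sqrt{5}\right) - - \frac{36431}{3} = \left(14 - 334 \sqrt{5}\right) + \frac{36431}{3} = \frac{36473}{3} - 334 \sqrt{5}$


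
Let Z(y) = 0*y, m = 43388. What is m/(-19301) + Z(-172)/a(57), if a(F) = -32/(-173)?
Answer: -43388/19301 ≈ -2.2480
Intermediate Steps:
a(F) = 32/173 (a(F) = -32*(-1/173) = 32/173)
Z(y) = 0
m/(-19301) + Z(-172)/a(57) = 43388/(-19301) + 0/(32/173) = 43388*(-1/19301) + 0*(173/32) = -43388/19301 + 0 = -43388/19301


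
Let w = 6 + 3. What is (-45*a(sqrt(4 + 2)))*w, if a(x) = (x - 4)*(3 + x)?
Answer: 2430 + 405*sqrt(6) ≈ 3422.0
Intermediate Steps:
w = 9
a(x) = (-4 + x)*(3 + x)
(-45*a(sqrt(4 + 2)))*w = -45*(-12 + (sqrt(4 + 2))**2 - sqrt(4 + 2))*9 = -45*(-12 + (sqrt(6))**2 - sqrt(6))*9 = -45*(-12 + 6 - sqrt(6))*9 = -45*(-6 - sqrt(6))*9 = (270 + 45*sqrt(6))*9 = 2430 + 405*sqrt(6)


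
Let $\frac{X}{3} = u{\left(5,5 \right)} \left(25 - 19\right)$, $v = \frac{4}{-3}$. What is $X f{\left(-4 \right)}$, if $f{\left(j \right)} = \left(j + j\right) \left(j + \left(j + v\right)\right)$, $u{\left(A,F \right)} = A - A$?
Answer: $0$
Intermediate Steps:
$v = - \frac{4}{3}$ ($v = 4 \left(- \frac{1}{3}\right) = - \frac{4}{3} \approx -1.3333$)
$u{\left(A,F \right)} = 0$
$f{\left(j \right)} = 2 j \left(- \frac{4}{3} + 2 j\right)$ ($f{\left(j \right)} = \left(j + j\right) \left(j + \left(j - \frac{4}{3}\right)\right) = 2 j \left(j + \left(- \frac{4}{3} + j\right)\right) = 2 j \left(- \frac{4}{3} + 2 j\right)$)
$X = 0$ ($X = 3 \cdot 0 \left(25 - 19\right) = 3 \cdot 0 \cdot 6 = 3 \cdot 0 = 0$)
$X f{\left(-4 \right)} = 0 \cdot \frac{4}{3} \left(-4\right) \left(-2 + 3 \left(-4\right)\right) = 0 \cdot \frac{4}{3} \left(-4\right) \left(-2 - 12\right) = 0 \cdot \frac{4}{3} \left(-4\right) \left(-14\right) = 0 \cdot \frac{224}{3} = 0$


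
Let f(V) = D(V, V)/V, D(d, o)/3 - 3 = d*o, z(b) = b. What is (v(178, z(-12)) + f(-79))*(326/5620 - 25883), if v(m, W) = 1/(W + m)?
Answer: 226152379855011/36850340 ≈ 6.1370e+6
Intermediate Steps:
D(d, o) = 9 + 3*d*o (D(d, o) = 9 + 3*(d*o) = 9 + 3*d*o)
f(V) = (9 + 3*V²)/V (f(V) = (9 + 3*V*V)/V = (9 + 3*V²)/V)
(v(178, z(-12)) + f(-79))*(326/5620 - 25883) = (1/(-12 + 178) + (3*(-79) + 9/(-79)))*(326/5620 - 25883) = (1/166 + (-237 + 9*(-1/79)))*(326*(1/5620) - 25883) = (1/166 + (-237 - 9/79))*(163/2810 - 25883) = (1/166 - 18732/79)*(-72731067/2810) = -3109433/13114*(-72731067/2810) = 226152379855011/36850340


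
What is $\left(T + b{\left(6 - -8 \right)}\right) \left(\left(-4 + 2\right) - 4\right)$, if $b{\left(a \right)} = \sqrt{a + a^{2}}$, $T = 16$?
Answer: $-96 - 6 \sqrt{210} \approx -182.95$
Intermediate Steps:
$\left(T + b{\left(6 - -8 \right)}\right) \left(\left(-4 + 2\right) - 4\right) = \left(16 + \sqrt{\left(6 - -8\right) \left(1 + \left(6 - -8\right)\right)}\right) \left(\left(-4 + 2\right) - 4\right) = \left(16 + \sqrt{\left(6 + 8\right) \left(1 + \left(6 + 8\right)\right)}\right) \left(-2 - 4\right) = \left(16 + \sqrt{14 \left(1 + 14\right)}\right) \left(-6\right) = \left(16 + \sqrt{14 \cdot 15}\right) \left(-6\right) = \left(16 + \sqrt{210}\right) \left(-6\right) = -96 - 6 \sqrt{210}$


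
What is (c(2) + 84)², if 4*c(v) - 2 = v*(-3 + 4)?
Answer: 7225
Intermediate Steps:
c(v) = ½ + v/4 (c(v) = ½ + (v*(-3 + 4))/4 = ½ + (v*1)/4 = ½ + v/4)
(c(2) + 84)² = ((½ + (¼)*2) + 84)² = ((½ + ½) + 84)² = (1 + 84)² = 85² = 7225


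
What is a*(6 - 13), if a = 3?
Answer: -21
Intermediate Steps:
a*(6 - 13) = 3*(6 - 13) = 3*(-7) = -21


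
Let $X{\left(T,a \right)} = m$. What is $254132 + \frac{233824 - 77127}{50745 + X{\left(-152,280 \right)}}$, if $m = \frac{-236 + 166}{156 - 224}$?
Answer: $\frac{438475785878}{1725365} \approx 2.5414 \cdot 10^{5}$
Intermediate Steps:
$m = \frac{35}{34}$ ($m = - \frac{70}{-68} = \left(-70\right) \left(- \frac{1}{68}\right) = \frac{35}{34} \approx 1.0294$)
$X{\left(T,a \right)} = \frac{35}{34}$
$254132 + \frac{233824 - 77127}{50745 + X{\left(-152,280 \right)}} = 254132 + \frac{233824 - 77127}{50745 + \frac{35}{34}} = 254132 + \frac{156697}{\frac{1725365}{34}} = 254132 + 156697 \cdot \frac{34}{1725365} = 254132 + \frac{5327698}{1725365} = \frac{438475785878}{1725365}$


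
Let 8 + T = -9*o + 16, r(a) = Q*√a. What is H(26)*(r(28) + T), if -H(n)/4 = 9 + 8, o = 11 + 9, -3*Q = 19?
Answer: 11696 + 2584*√7/3 ≈ 13975.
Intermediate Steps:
Q = -19/3 (Q = -⅓*19 = -19/3 ≈ -6.3333)
r(a) = -19*√a/3
o = 20
H(n) = -68 (H(n) = -4*(9 + 8) = -4*17 = -68)
T = -172 (T = -8 + (-9*20 + 16) = -8 + (-180 + 16) = -8 - 164 = -172)
H(26)*(r(28) + T) = -68*(-38*√7/3 - 172) = -68*(-172 - 38*√7/3) = 11696 + 2584*√7/3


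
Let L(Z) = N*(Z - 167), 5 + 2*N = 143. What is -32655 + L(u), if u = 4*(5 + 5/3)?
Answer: -42338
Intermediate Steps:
N = 69 (N = -5/2 + (½)*143 = -5/2 + 143/2 = 69)
u = 80/3 (u = 4*(5 + 5*(⅓)) = 4*(5 + 5/3) = 4*(20/3) = 80/3 ≈ 26.667)
L(Z) = -11523 + 69*Z (L(Z) = 69*(Z - 167) = 69*(-167 + Z) = -11523 + 69*Z)
-32655 + L(u) = -32655 + (-11523 + 69*(80/3)) = -32655 + (-11523 + 1840) = -32655 - 9683 = -42338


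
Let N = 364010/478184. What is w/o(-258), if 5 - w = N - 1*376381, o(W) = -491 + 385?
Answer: -89990699507/25343752 ≈ -3550.8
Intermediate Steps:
N = 182005/239092 (N = 364010*(1/478184) = 182005/239092 ≈ 0.76123)
o(W) = -106
w = 89990699507/239092 (w = 5 - (182005/239092 - 1*376381) = 5 - (182005/239092 - 376381) = 5 - 1*(-89989504047/239092) = 5 + 89989504047/239092 = 89990699507/239092 ≈ 3.7639e+5)
w/o(-258) = (89990699507/239092)/(-106) = (89990699507/239092)*(-1/106) = -89990699507/25343752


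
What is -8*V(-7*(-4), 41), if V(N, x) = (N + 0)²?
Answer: -6272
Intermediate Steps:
V(N, x) = N²
-8*V(-7*(-4), 41) = -8*(-7*(-4))² = -8*28² = -8*784 = -6272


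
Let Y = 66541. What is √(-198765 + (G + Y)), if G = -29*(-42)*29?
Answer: I*√96902 ≈ 311.29*I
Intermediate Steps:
G = 35322 (G = 1218*29 = 35322)
√(-198765 + (G + Y)) = √(-198765 + (35322 + 66541)) = √(-198765 + 101863) = √(-96902) = I*√96902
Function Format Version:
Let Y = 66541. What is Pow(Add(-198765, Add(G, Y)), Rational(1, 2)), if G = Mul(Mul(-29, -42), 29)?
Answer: Mul(I, Pow(96902, Rational(1, 2))) ≈ Mul(311.29, I)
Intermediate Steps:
G = 35322 (G = Mul(1218, 29) = 35322)
Pow(Add(-198765, Add(G, Y)), Rational(1, 2)) = Pow(Add(-198765, Add(35322, 66541)), Rational(1, 2)) = Pow(Add(-198765, 101863), Rational(1, 2)) = Pow(-96902, Rational(1, 2)) = Mul(I, Pow(96902, Rational(1, 2)))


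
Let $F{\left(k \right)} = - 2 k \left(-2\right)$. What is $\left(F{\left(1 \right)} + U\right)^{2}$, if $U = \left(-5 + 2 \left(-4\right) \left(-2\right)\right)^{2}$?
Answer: $15625$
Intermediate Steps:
$F{\left(k \right)} = 4 k$
$U = 121$ ($U = \left(-5 - -16\right)^{2} = \left(-5 + 16\right)^{2} = 11^{2} = 121$)
$\left(F{\left(1 \right)} + U\right)^{2} = \left(4 \cdot 1 + 121\right)^{2} = \left(4 + 121\right)^{2} = 125^{2} = 15625$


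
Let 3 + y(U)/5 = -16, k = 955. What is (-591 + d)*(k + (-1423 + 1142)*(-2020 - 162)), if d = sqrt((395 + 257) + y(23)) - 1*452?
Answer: -640503171 + 614097*sqrt(557) ≈ -6.2601e+8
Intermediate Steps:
y(U) = -95 (y(U) = -15 + 5*(-16) = -15 - 80 = -95)
d = -452 + sqrt(557) (d = sqrt((395 + 257) - 95) - 1*452 = sqrt(652 - 95) - 452 = sqrt(557) - 452 = -452 + sqrt(557) ≈ -428.40)
(-591 + d)*(k + (-1423 + 1142)*(-2020 - 162)) = (-591 + (-452 + sqrt(557)))*(955 + (-1423 + 1142)*(-2020 - 162)) = (-1043 + sqrt(557))*(955 - 281*(-2182)) = (-1043 + sqrt(557))*(955 + 613142) = (-1043 + sqrt(557))*614097 = -640503171 + 614097*sqrt(557)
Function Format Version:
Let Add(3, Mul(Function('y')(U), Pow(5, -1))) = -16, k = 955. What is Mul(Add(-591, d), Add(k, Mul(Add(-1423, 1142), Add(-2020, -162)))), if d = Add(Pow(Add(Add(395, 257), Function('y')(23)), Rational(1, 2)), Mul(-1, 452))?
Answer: Add(-640503171, Mul(614097, Pow(557, Rational(1, 2)))) ≈ -6.2601e+8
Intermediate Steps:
Function('y')(U) = -95 (Function('y')(U) = Add(-15, Mul(5, -16)) = Add(-15, -80) = -95)
d = Add(-452, Pow(557, Rational(1, 2))) (d = Add(Pow(Add(Add(395, 257), -95), Rational(1, 2)), Mul(-1, 452)) = Add(Pow(Add(652, -95), Rational(1, 2)), -452) = Add(Pow(557, Rational(1, 2)), -452) = Add(-452, Pow(557, Rational(1, 2))) ≈ -428.40)
Mul(Add(-591, d), Add(k, Mul(Add(-1423, 1142), Add(-2020, -162)))) = Mul(Add(-591, Add(-452, Pow(557, Rational(1, 2)))), Add(955, Mul(Add(-1423, 1142), Add(-2020, -162)))) = Mul(Add(-1043, Pow(557, Rational(1, 2))), Add(955, Mul(-281, -2182))) = Mul(Add(-1043, Pow(557, Rational(1, 2))), Add(955, 613142)) = Mul(Add(-1043, Pow(557, Rational(1, 2))), 614097) = Add(-640503171, Mul(614097, Pow(557, Rational(1, 2))))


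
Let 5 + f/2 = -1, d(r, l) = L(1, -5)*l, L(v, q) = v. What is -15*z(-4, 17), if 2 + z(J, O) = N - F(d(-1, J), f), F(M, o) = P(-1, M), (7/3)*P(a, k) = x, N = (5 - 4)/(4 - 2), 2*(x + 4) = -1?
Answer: -45/7 ≈ -6.4286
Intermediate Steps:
x = -9/2 (x = -4 + (1/2)*(-1) = -4 - 1/2 = -9/2 ≈ -4.5000)
N = 1/2 ≈ 0.50000
d(r, l) = l (d(r, l) = 1*l = l)
f = -12 (f = -10 + 2*(-1) = -10 - 2 = -12)
P(a, k) = -27/14 (P(a, k) = (3/7)*(-9/2) = -27/14)
F(M, o) = -27/14
z(J, O) = 3/7 (z(J, O) = -2 + (1/2 - 1*(-27/14)) = -2 + (1/2 + 27/14) = -2 + 17/7 = 3/7)
-15*z(-4, 17) = -15*3/7 = -45/7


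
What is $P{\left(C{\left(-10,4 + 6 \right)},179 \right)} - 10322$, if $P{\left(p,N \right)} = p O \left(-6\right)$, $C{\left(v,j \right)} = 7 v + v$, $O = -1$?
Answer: $-10802$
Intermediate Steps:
$C{\left(v,j \right)} = 8 v$
$P{\left(p,N \right)} = 6 p$ ($P{\left(p,N \right)} = p \left(-1\right) \left(-6\right) = - p \left(-6\right) = 6 p$)
$P{\left(C{\left(-10,4 + 6 \right)},179 \right)} - 10322 = 6 \cdot 8 \left(-10\right) - 10322 = 6 \left(-80\right) - 10322 = -480 - 10322 = -10802$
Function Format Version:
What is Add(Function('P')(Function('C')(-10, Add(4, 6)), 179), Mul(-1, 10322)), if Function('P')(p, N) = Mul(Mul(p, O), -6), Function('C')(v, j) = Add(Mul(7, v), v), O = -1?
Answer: -10802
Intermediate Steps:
Function('C')(v, j) = Mul(8, v)
Function('P')(p, N) = Mul(6, p) (Function('P')(p, N) = Mul(Mul(p, -1), -6) = Mul(Mul(-1, p), -6) = Mul(6, p))
Add(Function('P')(Function('C')(-10, Add(4, 6)), 179), Mul(-1, 10322)) = Add(Mul(6, Mul(8, -10)), Mul(-1, 10322)) = Add(Mul(6, -80), -10322) = Add(-480, -10322) = -10802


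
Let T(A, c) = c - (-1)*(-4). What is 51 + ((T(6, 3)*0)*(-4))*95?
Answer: 51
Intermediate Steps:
T(A, c) = -4 + c (T(A, c) = c - 1*4 = c - 4 = -4 + c)
51 + ((T(6, 3)*0)*(-4))*95 = 51 + (((-4 + 3)*0)*(-4))*95 = 51 + (-1*0*(-4))*95 = 51 + (0*(-4))*95 = 51 + 0*95 = 51 + 0 = 51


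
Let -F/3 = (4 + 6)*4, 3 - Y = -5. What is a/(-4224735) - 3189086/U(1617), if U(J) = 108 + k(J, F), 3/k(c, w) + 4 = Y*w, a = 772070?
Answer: -865872937661738/29322195741 ≈ -29530.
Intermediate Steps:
Y = 8 (Y = 3 - 1*(-5) = 3 + 5 = 8)
F = -120 (F = -3*(4 + 6)*4 = -30*4 = -3*40 = -120)
k(c, w) = 3/(-4 + 8*w)
U(J) = 104109/964 (U(J) = 108 + 3/(4*(-1 + 2*(-120))) = 108 + 3/(4*(-1 - 240)) = 108 + (¾)/(-241) = 108 + (¾)*(-1/241) = 108 - 3/964 = 104109/964)
a/(-4224735) - 3189086/U(1617) = 772070/(-4224735) - 3189086/104109/964 = 772070*(-1/4224735) - 3189086*964/104109 = -154414/844947 - 3074278904/104109 = -865872937661738/29322195741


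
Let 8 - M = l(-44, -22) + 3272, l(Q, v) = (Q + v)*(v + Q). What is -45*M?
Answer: 342900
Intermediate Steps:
l(Q, v) = (Q + v)**2 (l(Q, v) = (Q + v)*(Q + v) = (Q + v)**2)
M = -7620 (M = 8 - ((-44 - 22)**2 + 3272) = 8 - ((-66)**2 + 3272) = 8 - (4356 + 3272) = 8 - 1*7628 = 8 - 7628 = -7620)
-45*M = -45*(-7620) = 342900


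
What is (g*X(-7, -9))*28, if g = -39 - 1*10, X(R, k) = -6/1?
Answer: 8232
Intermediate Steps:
X(R, k) = -6 (X(R, k) = -6*1 = -6)
g = -49 (g = -39 - 10 = -49)
(g*X(-7, -9))*28 = -49*(-6)*28 = 294*28 = 8232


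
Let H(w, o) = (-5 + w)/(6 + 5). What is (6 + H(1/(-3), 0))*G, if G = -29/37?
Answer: -5278/1221 ≈ -4.3227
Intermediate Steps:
H(w, o) = -5/11 + w/11 (H(w, o) = (-5 + w)/11 = (-5 + w)*(1/11) = -5/11 + w/11)
G = -29/37 (G = -29*1/37 = -29/37 ≈ -0.78378)
(6 + H(1/(-3), 0))*G = (6 + (-5/11 + (1/11)/(-3)))*(-29/37) = (6 + (-5/11 + (1/11)*(-⅓)))*(-29/37) = (6 + (-5/11 - 1/33))*(-29/37) = (6 - 16/33)*(-29/37) = (182/33)*(-29/37) = -5278/1221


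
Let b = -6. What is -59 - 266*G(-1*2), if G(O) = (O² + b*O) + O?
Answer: -3783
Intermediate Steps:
G(O) = O² - 5*O (G(O) = (O² - 6*O) + O = O² - 5*O)
-59 - 266*G(-1*2) = -59 - 266*(-1*2)*(-5 - 1*2) = -59 - (-532)*(-5 - 2) = -59 - (-532)*(-7) = -59 - 266*14 = -59 - 3724 = -3783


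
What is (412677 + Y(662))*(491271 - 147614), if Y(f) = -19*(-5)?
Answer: 141851987204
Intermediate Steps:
Y(f) = 95
(412677 + Y(662))*(491271 - 147614) = (412677 + 95)*(491271 - 147614) = 412772*343657 = 141851987204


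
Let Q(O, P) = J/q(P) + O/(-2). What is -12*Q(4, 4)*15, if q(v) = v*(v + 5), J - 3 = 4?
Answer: 325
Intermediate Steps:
J = 7 (J = 3 + 4 = 7)
q(v) = v*(5 + v)
Q(O, P) = -O/2 + 7/(P*(5 + P)) (Q(O, P) = 7/((P*(5 + P))) + O/(-2) = 7*(1/(P*(5 + P))) + O*(-½) = 7/(P*(5 + P)) - O/2 = -O/2 + 7/(P*(5 + P)))
-12*Q(4, 4)*15 = -6*(14 - 1*4*4*(5 + 4))/(4*(5 + 4))*15 = -6*(14 - 1*4*4*9)/(4*9)*15 = -6*(14 - 144)/(4*9)*15 = -6*(-130)/(4*9)*15 = -12*(-65/36)*15 = (65/3)*15 = 325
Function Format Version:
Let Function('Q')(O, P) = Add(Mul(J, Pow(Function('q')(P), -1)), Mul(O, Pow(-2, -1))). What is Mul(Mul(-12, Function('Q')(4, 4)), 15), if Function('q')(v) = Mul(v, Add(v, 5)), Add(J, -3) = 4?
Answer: 325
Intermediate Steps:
J = 7 (J = Add(3, 4) = 7)
Function('q')(v) = Mul(v, Add(5, v))
Function('Q')(O, P) = Add(Mul(Rational(-1, 2), O), Mul(7, Pow(P, -1), Pow(Add(5, P), -1))) (Function('Q')(O, P) = Add(Mul(7, Pow(Mul(P, Add(5, P)), -1)), Mul(O, Pow(-2, -1))) = Add(Mul(7, Mul(Pow(P, -1), Pow(Add(5, P), -1))), Mul(O, Rational(-1, 2))) = Add(Mul(7, Pow(P, -1), Pow(Add(5, P), -1)), Mul(Rational(-1, 2), O)) = Add(Mul(Rational(-1, 2), O), Mul(7, Pow(P, -1), Pow(Add(5, P), -1))))
Mul(Mul(-12, Function('Q')(4, 4)), 15) = Mul(Mul(-12, Mul(Rational(1, 2), Pow(4, -1), Pow(Add(5, 4), -1), Add(14, Mul(-1, 4, 4, Add(5, 4))))), 15) = Mul(Mul(-12, Mul(Rational(1, 2), Rational(1, 4), Pow(9, -1), Add(14, Mul(-1, 4, 4, 9)))), 15) = Mul(Mul(-12, Mul(Rational(1, 2), Rational(1, 4), Rational(1, 9), Add(14, -144))), 15) = Mul(Mul(-12, Mul(Rational(1, 2), Rational(1, 4), Rational(1, 9), -130)), 15) = Mul(Mul(-12, Rational(-65, 36)), 15) = Mul(Rational(65, 3), 15) = 325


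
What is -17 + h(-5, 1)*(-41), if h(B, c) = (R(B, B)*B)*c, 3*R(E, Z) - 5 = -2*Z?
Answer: 1008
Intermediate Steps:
R(E, Z) = 5/3 - 2*Z/3 (R(E, Z) = 5/3 + (-2*Z)/3 = 5/3 - 2*Z/3)
h(B, c) = B*c*(5/3 - 2*B/3) (h(B, c) = ((5/3 - 2*B/3)*B)*c = (B*(5/3 - 2*B/3))*c = B*c*(5/3 - 2*B/3))
-17 + h(-5, 1)*(-41) = -17 + ((⅓)*(-5)*1*(5 - 2*(-5)))*(-41) = -17 + ((⅓)*(-5)*1*(5 + 10))*(-41) = -17 + ((⅓)*(-5)*1*15)*(-41) = -17 - 25*(-41) = -17 + 1025 = 1008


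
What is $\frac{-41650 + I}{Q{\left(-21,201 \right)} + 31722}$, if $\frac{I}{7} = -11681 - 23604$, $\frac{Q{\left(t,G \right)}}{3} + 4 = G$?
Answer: $- \frac{96215}{10771} \approx -8.9328$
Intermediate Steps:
$Q{\left(t,G \right)} = -12 + 3 G$
$I = -246995$ ($I = 7 \left(-11681 - 23604\right) = 7 \left(-35285\right) = -246995$)
$\frac{-41650 + I}{Q{\left(-21,201 \right)} + 31722} = \frac{-41650 - 246995}{\left(-12 + 3 \cdot 201\right) + 31722} = - \frac{288645}{\left(-12 + 603\right) + 31722} = - \frac{288645}{591 + 31722} = - \frac{288645}{32313} = \left(-288645\right) \frac{1}{32313} = - \frac{96215}{10771}$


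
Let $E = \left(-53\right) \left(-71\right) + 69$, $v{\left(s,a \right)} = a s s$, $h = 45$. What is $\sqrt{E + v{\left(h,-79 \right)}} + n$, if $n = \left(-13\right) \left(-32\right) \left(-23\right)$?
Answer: $-9568 + i \sqrt{156143} \approx -9568.0 + 395.15 i$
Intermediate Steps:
$v{\left(s,a \right)} = a s^{2}$
$E = 3832$ ($E = 3763 + 69 = 3832$)
$n = -9568$ ($n = 416 \left(-23\right) = -9568$)
$\sqrt{E + v{\left(h,-79 \right)}} + n = \sqrt{3832 - 79 \cdot 45^{2}} - 9568 = \sqrt{3832 - 159975} - 9568 = \sqrt{-156143} - 9568 = i \sqrt{156143} - 9568 = -9568 + i \sqrt{156143}$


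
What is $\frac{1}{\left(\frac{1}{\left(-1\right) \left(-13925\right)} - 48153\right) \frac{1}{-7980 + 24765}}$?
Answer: $- \frac{233731125}{670530524} \approx -0.34858$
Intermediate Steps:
$\frac{1}{\left(\frac{1}{\left(-1\right) \left(-13925\right)} - 48153\right) \frac{1}{-7980 + 24765}} = \frac{1}{\left(\frac{1}{13925} - 48153\right) \frac{1}{16785}} = \frac{1}{\left(- \frac{670530524}{13925}\right) \frac{1}{16785}} = \frac{1}{- \frac{670530524}{233731125}} = - \frac{233731125}{670530524}$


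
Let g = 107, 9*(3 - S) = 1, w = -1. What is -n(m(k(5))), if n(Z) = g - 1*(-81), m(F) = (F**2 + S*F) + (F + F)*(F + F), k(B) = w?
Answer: -188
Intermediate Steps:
k(B) = -1
S = 26/9 (S = 3 - 1/9*1 = 3 - 1/9 = 26/9 ≈ 2.8889)
m(F) = 5*F**2 + 26*F/9 (m(F) = (F**2 + 26*F/9) + (F + F)*(F + F) = (F**2 + 26*F/9) + (2*F)*(2*F) = (F**2 + 26*F/9) + 4*F**2 = 5*F**2 + 26*F/9)
n(Z) = 188 (n(Z) = 107 - 1*(-81) = 107 + 81 = 188)
-n(m(k(5))) = -1*188 = -188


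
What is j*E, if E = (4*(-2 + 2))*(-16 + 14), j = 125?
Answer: 0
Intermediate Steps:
E = 0 (E = (4*0)*(-2) = 0*(-2) = 0)
j*E = 125*0 = 0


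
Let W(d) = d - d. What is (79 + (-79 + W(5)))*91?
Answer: 0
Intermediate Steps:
W(d) = 0
(79 + (-79 + W(5)))*91 = (79 + (-79 + 0))*91 = (79 - 79)*91 = 0*91 = 0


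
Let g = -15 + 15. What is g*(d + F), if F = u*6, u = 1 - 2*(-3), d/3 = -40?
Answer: 0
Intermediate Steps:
d = -120 (d = 3*(-40) = -120)
g = 0
u = 7 (u = 1 + 6 = 7)
F = 42 (F = 7*6 = 42)
g*(d + F) = 0*(-120 + 42) = 0*(-78) = 0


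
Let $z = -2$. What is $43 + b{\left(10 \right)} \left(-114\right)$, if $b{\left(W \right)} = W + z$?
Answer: $-869$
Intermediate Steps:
$b{\left(W \right)} = -2 + W$ ($b{\left(W \right)} = W - 2 = -2 + W$)
$43 + b{\left(10 \right)} \left(-114\right) = 43 + \left(-2 + 10\right) \left(-114\right) = 43 + 8 \left(-114\right) = 43 - 912 = -869$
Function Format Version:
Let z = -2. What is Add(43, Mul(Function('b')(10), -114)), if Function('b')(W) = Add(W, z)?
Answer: -869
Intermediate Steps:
Function('b')(W) = Add(-2, W) (Function('b')(W) = Add(W, -2) = Add(-2, W))
Add(43, Mul(Function('b')(10), -114)) = Add(43, Mul(Add(-2, 10), -114)) = Add(43, Mul(8, -114)) = Add(43, -912) = -869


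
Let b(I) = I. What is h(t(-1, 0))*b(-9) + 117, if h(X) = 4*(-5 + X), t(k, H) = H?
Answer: 297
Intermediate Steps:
h(X) = -20 + 4*X
h(t(-1, 0))*b(-9) + 117 = (-20 + 4*0)*(-9) + 117 = (-20 + 0)*(-9) + 117 = -20*(-9) + 117 = 180 + 117 = 297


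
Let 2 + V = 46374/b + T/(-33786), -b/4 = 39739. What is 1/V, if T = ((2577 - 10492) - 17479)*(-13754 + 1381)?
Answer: -1342621854/12489069231617 ≈ -0.00010750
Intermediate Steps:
b = -158956 (b = -4*39739 = -158956)
T = 314199962 (T = (-7915 - 17479)*(-12373) = -25394*(-12373) = 314199962)
V = -12489069231617/1342621854 (V = -2 + (46374/(-158956) + 314199962/(-33786)) = -2 + (46374*(-1/158956) + 314199962*(-1/33786)) = -2 + (-23187/79478 - 157099981/16893) = -2 - 12486383987909/1342621854 = -12489069231617/1342621854 ≈ -9302.0)
1/V = 1/(-12489069231617/1342621854) = -1342621854/12489069231617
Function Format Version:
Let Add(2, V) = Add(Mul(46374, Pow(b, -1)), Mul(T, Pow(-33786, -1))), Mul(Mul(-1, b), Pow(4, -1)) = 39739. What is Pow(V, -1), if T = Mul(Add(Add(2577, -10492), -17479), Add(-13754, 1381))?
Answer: Rational(-1342621854, 12489069231617) ≈ -0.00010750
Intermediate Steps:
b = -158956 (b = Mul(-4, 39739) = -158956)
T = 314199962 (T = Mul(Add(-7915, -17479), -12373) = Mul(-25394, -12373) = 314199962)
V = Rational(-12489069231617, 1342621854) (V = Add(-2, Add(Mul(46374, Pow(-158956, -1)), Mul(314199962, Pow(-33786, -1)))) = Add(-2, Add(Mul(46374, Rational(-1, 158956)), Mul(314199962, Rational(-1, 33786)))) = Add(-2, Add(Rational(-23187, 79478), Rational(-157099981, 16893))) = Add(-2, Rational(-12486383987909, 1342621854)) = Rational(-12489069231617, 1342621854) ≈ -9302.0)
Pow(V, -1) = Pow(Rational(-12489069231617, 1342621854), -1) = Rational(-1342621854, 12489069231617)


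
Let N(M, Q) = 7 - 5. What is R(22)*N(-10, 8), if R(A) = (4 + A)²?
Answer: 1352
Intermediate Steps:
N(M, Q) = 2
R(22)*N(-10, 8) = (4 + 22)²*2 = 26²*2 = 676*2 = 1352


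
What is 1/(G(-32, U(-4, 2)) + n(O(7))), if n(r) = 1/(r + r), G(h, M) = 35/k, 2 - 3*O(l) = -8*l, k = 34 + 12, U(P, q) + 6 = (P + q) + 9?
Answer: 2668/2099 ≈ 1.2711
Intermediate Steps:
U(P, q) = 3 + P + q (U(P, q) = -6 + ((P + q) + 9) = -6 + (9 + P + q) = 3 + P + q)
k = 46
O(l) = ⅔ + 8*l/3 (O(l) = ⅔ - (-8)*l/3 = ⅔ + 8*l/3)
G(h, M) = 35/46
n(r) = 1/(2*r)
1/(G(-32, U(-4, 2)) + n(O(7))) = 1/(35/46 + 1/(2*(⅔ + (8/3)*7))) = 1/(35/46 + 1/(2*(⅔ + 56/3))) = 1/(35/46 + 1/(2*(58/3))) = 1/(35/46 + (½)*(3/58)) = 1/(35/46 + 3/116) = 1/(2099/2668) = 2668/2099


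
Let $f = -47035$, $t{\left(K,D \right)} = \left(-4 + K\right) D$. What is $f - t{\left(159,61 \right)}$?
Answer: $-56490$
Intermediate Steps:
$t{\left(K,D \right)} = D \left(-4 + K\right)$
$f - t{\left(159,61 \right)} = -47035 - 61 \left(-4 + 159\right) = -47035 - 61 \cdot 155 = -47035 - 9455 = -56490$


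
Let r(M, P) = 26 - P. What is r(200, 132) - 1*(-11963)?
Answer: 11857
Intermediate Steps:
r(200, 132) - 1*(-11963) = (26 - 1*132) - 1*(-11963) = (26 - 132) + 11963 = -106 + 11963 = 11857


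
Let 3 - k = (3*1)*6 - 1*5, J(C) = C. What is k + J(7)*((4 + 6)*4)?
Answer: 270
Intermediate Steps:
k = -10 (k = 3 - ((3*1)*6 - 1*5) = 3 - (3*6 - 5) = 3 - (18 - 5) = 3 - 1*13 = 3 - 13 = -10)
k + J(7)*((4 + 6)*4) = -10 + 7*((4 + 6)*4) = -10 + 7*(10*4) = -10 + 7*40 = -10 + 280 = 270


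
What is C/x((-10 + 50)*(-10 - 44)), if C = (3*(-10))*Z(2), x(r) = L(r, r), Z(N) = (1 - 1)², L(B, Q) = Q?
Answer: 0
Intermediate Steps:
Z(N) = 0 (Z(N) = 0² = 0)
x(r) = r
C = 0 (C = (3*(-10))*0 = -30*0 = 0)
C/x((-10 + 50)*(-10 - 44)) = 0/(((-10 + 50)*(-10 - 44))) = 0/((40*(-54))) = 0/(-2160) = 0*(-1/2160) = 0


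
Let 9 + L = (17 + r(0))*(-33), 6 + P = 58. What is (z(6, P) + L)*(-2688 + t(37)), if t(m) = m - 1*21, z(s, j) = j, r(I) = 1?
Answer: 1472272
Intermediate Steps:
P = 52 (P = -6 + 58 = 52)
t(m) = -21 + m (t(m) = m - 21 = -21 + m)
L = -603 (L = -9 + (17 + 1)*(-33) = -9 + 18*(-33) = -9 - 594 = -603)
(z(6, P) + L)*(-2688 + t(37)) = (52 - 603)*(-2688 + (-21 + 37)) = -551*(-2688 + 16) = -551*(-2672) = 1472272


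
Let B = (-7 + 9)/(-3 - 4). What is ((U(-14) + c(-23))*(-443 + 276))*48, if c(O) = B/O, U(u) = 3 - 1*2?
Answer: -1306608/161 ≈ -8115.6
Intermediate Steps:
B = -2/7 (B = 2/(-7) = 2*(-⅐) = -2/7 ≈ -0.28571)
U(u) = 1 (U(u) = 3 - 2 = 1)
c(O) = -2/(7*O)
((U(-14) + c(-23))*(-443 + 276))*48 = ((1 - 2/7/(-23))*(-443 + 276))*48 = ((1 - 2/7*(-1/23))*(-167))*48 = ((1 + 2/161)*(-167))*48 = ((163/161)*(-167))*48 = -27221/161*48 = -1306608/161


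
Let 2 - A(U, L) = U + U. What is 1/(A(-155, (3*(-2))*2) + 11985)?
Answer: 1/12297 ≈ 8.1321e-5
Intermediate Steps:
A(U, L) = 2 - 2*U (A(U, L) = 2 - (U + U) = 2 - 2*U)
1/(A(-155, (3*(-2))*2) + 11985) = 1/((2 - 2*(-155)) + 11985) = 1/((2 + 310) + 11985) = 1/(312 + 11985) = 1/12297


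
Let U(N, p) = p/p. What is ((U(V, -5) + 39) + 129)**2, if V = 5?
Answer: 28561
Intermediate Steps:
U(N, p) = 1
((U(V, -5) + 39) + 129)**2 = ((1 + 39) + 129)**2 = (40 + 129)**2 = 169**2 = 28561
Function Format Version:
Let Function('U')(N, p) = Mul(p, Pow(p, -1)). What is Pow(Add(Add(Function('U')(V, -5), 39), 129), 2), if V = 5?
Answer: 28561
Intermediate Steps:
Function('U')(N, p) = 1
Pow(Add(Add(Function('U')(V, -5), 39), 129), 2) = Pow(Add(Add(1, 39), 129), 2) = Pow(Add(40, 129), 2) = Pow(169, 2) = 28561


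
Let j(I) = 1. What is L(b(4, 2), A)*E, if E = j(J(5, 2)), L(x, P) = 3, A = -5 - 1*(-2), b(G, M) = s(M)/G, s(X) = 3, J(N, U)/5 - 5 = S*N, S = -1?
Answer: 3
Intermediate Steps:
J(N, U) = 25 - 5*N (J(N, U) = 25 + 5*(-N) = 25 - 5*N)
b(G, M) = 3/G
A = -3 (A = -5 + 2 = -3)
E = 1
L(b(4, 2), A)*E = 3*1 = 3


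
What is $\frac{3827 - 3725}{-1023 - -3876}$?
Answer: $\frac{34}{951} \approx 0.035752$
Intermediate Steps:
$\frac{3827 - 3725}{-1023 - -3876} = \frac{102}{-1023 + 3876} = \frac{102}{2853} = 102 \cdot \frac{1}{2853} = \frac{34}{951}$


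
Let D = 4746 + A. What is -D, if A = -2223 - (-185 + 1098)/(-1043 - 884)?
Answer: -4862734/1927 ≈ -2523.5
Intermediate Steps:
A = -4282808/1927 (A = -2223 - 913/(-1927) = -2223 - 913*(-1)/1927 = -2223 - 1*(-913/1927) = -2223 + 913/1927 = -4282808/1927 ≈ -2222.5)
D = 4862734/1927 (D = 4746 - 4282808/1927 = 4862734/1927 ≈ 2523.5)
-D = -1*4862734/1927 = -4862734/1927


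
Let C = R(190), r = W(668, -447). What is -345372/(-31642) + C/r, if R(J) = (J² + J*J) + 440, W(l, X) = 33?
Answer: 1154936078/522093 ≈ 2212.1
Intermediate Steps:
R(J) = 440 + 2*J² (R(J) = (J² + J²) + 440 = 2*J² + 440 = 440 + 2*J²)
r = 33
C = 72640 (C = 440 + 2*190² = 440 + 2*36100 = 440 + 72200 = 72640)
-345372/(-31642) + C/r = -345372/(-31642) + 72640/33 = -345372*(-1/31642) + 72640*(1/33) = 172686/15821 + 72640/33 = 1154936078/522093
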